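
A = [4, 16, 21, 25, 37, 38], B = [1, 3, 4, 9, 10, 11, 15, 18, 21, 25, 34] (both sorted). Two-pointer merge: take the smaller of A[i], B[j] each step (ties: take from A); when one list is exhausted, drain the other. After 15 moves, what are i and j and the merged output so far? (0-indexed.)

[i=0,j=0] A[i]=4>B[j]=1 take 1 → j++
[i=0,j=1] A[i]=4>B[j]=3 take 3 → j++
[i=0,j=2] A[i]=4<=B[j]=4 take 4 → i++
[i=1,j=2] A[i]=16>B[j]=4 take 4 → j++
[i=1,j=3] A[i]=16>B[j]=9 take 9 → j++
[i=1,j=4] A[i]=16>B[j]=10 take 10 → j++
[i=1,j=5] A[i]=16>B[j]=11 take 11 → j++
[i=1,j=6] A[i]=16>B[j]=15 take 15 → j++
[i=1,j=7] A[i]=16<=B[j]=18 take 16 → i++
[i=2,j=7] A[i]=21>B[j]=18 take 18 → j++
[i=2,j=8] A[i]=21<=B[j]=21 take 21 → i++
[i=3,j=8] A[i]=25>B[j]=21 take 21 → j++
[i=3,j=9] A[i]=25<=B[j]=25 take 25 → i++
[i=4,j=9] A[i]=37>B[j]=25 take 25 → j++
[i=4,j=10] A[i]=37>B[j]=34 take 34 → j++

i=4, j=11, merged so far=[1, 3, 4, 4, 9, 10, 11, 15, 16, 18, 21, 21, 25, 25, 34]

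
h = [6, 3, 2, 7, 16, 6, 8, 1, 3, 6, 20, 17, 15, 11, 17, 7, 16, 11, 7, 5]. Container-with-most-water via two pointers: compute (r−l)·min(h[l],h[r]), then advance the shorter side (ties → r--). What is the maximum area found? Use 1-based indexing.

max area = 192

[1,20] min(6,5)*19=95 best=95 * → r--
[1,19] min(6,7)*18=108 best=108 * → l++
[2,19] min(3,7)*17=51 best=108 → l++
[3,19] min(2,7)*16=32 best=108 → l++
[4,19] min(7,7)*15=105 best=108 → r--
[4,18] min(7,11)*14=98 best=108 → l++
[5,18] min(16,11)*13=143 best=143 * → r--
[5,17] min(16,16)*12=192 best=192 * → r--
[5,16] min(16,7)*11=77 best=192 → r--
[5,15] min(16,17)*10=160 best=192 → l++
[6,15] min(6,17)*9=54 best=192 → l++
[7,15] min(8,17)*8=64 best=192 → l++
[8,15] min(1,17)*7=7 best=192 → l++
[9,15] min(3,17)*6=18 best=192 → l++
[10,15] min(6,17)*5=30 best=192 → l++
[11,15] min(20,17)*4=68 best=192 → r--
[11,14] min(20,11)*3=33 best=192 → r--
[11,13] min(20,15)*2=30 best=192 → r--
[11,12] min(20,17)*1=17 best=192 → r--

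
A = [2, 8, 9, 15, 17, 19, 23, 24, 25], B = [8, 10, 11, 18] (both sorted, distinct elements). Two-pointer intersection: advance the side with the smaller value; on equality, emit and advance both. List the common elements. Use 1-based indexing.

[i=1,j=1] 2<8 → i++
[i=2,j=1] 8==8 emit → i++,j++
[i=3,j=2] 9<10 → i++
[i=4,j=2] 15>10 → j++
[i=4,j=3] 15>11 → j++
[i=4,j=4] 15<18 → i++
[i=5,j=4] 17<18 → i++
[i=6,j=4] 19>18 → j++

intersection = [8]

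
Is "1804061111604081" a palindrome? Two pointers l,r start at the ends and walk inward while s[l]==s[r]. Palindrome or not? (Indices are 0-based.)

l=0 r=15: '1'=='1', l++,r--
l=1 r=14: '8'=='8', l++,r--
l=2 r=13: '0'=='0', l++,r--
l=3 r=12: '4'=='4', l++,r--
l=4 r=11: '0'=='0', l++,r--
l=5 r=10: '6'=='6', l++,r--
l=6 r=9: '1'=='1', l++,r--
l=7 r=8: '1'=='1', l++,r--

palindrome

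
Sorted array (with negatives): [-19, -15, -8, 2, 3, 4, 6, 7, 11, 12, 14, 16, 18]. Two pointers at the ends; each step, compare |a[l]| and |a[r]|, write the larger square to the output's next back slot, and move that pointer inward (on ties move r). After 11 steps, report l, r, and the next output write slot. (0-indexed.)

l=3, r=4, next write slot=1

[0,12] |-19|>|18| out[12]=361 → l++
[1,12] |-15|<=|18| out[11]=324 → r--
[1,11] |-15|<=|16| out[10]=256 → r--
[1,10] |-15|>|14| out[9]=225 → l++
[2,10] |-8|<=|14| out[8]=196 → r--
[2,9] |-8|<=|12| out[7]=144 → r--
[2,8] |-8|<=|11| out[6]=121 → r--
[2,7] |-8|>|7| out[5]=64 → l++
[3,7] |2|<=|7| out[4]=49 → r--
[3,6] |2|<=|6| out[3]=36 → r--
[3,5] |2|<=|4| out[2]=16 → r--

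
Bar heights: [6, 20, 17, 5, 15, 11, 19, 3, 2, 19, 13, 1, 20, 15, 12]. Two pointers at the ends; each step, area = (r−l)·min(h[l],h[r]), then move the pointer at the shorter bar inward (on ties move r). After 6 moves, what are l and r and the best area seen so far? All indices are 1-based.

l=2, r=10, best area=220

[1,15] min(6,12)*14=84 best=84 * → l++
[2,15] min(20,12)*13=156 best=156 * → r--
[2,14] min(20,15)*12=180 best=180 * → r--
[2,13] min(20,20)*11=220 best=220 * → r--
[2,12] min(20,1)*10=10 best=220 → r--
[2,11] min(20,13)*9=117 best=220 → r--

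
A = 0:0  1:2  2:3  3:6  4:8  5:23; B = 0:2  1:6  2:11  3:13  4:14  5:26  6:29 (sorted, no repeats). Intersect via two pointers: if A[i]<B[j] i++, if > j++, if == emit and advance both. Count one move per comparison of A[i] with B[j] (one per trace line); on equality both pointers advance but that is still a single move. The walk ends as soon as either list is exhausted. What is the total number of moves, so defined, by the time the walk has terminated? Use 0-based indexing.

9 moves

[i=0,j=0] 0<2 → i++
[i=1,j=0] 2==2 emit → i++,j++
[i=2,j=1] 3<6 → i++
[i=3,j=1] 6==6 emit → i++,j++
[i=4,j=2] 8<11 → i++
[i=5,j=2] 23>11 → j++
[i=5,j=3] 23>13 → j++
[i=5,j=4] 23>14 → j++
[i=5,j=5] 23<26 → i++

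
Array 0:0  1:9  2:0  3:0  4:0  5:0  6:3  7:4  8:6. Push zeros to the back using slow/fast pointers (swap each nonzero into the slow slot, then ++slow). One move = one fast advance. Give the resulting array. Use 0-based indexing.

slow=0 fast=0: a[fast]=0, fast++
slow=0 fast=1: a[fast]=9≠0 swap→a[0]=9, slow++,fast++
slow=1 fast=2: a[fast]=0, fast++
slow=1 fast=3: a[fast]=0, fast++
slow=1 fast=4: a[fast]=0, fast++
slow=1 fast=5: a[fast]=0, fast++
slow=1 fast=6: a[fast]=3≠0 swap→a[1]=3, slow++,fast++
slow=2 fast=7: a[fast]=4≠0 swap→a[2]=4, slow++,fast++
slow=3 fast=8: a[fast]=6≠0 swap→a[3]=6, slow++,fast++

[9, 3, 4, 6, 0, 0, 0, 0, 0]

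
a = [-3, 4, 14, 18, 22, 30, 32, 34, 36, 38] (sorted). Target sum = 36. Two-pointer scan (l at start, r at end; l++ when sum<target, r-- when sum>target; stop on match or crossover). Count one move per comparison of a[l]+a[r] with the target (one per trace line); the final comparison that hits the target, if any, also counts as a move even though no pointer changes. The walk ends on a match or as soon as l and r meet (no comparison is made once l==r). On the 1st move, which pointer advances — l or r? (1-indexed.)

[1,10] -3+38=35 <36 → l++

l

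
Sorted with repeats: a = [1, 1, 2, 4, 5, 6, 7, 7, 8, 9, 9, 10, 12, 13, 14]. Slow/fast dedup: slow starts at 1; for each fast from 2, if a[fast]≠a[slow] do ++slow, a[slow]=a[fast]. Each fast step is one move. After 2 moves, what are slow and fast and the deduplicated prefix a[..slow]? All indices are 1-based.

slow=2, fast=4, prefix=[1, 2]

slow=1 fast=2: a[fast]=1=a[slow] dup, fast++
slow=1 fast=3: a[fast]=2≠a[slow]=1 write a[2]=2, slow++,fast++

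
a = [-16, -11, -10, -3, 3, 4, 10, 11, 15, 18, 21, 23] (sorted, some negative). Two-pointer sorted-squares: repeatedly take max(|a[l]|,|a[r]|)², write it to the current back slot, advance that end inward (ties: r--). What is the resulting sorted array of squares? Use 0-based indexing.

[0,11] |-16|<=|23| out[11]=529 → r--
[0,10] |-16|<=|21| out[10]=441 → r--
[0,9] |-16|<=|18| out[9]=324 → r--
[0,8] |-16|>|15| out[8]=256 → l++
[1,8] |-11|<=|15| out[7]=225 → r--
[1,7] |-11|<=|11| out[6]=121 → r--
[1,6] |-11|>|10| out[5]=121 → l++
[2,6] |-10|<=|10| out[4]=100 → r--
[2,5] |-10|>|4| out[3]=100 → l++
[3,5] |-3|<=|4| out[2]=16 → r--
[3,4] |-3|<=|3| out[1]=9 → r--
[3,3] |-3|<=|-3| out[0]=9 → r--

[9, 9, 16, 100, 100, 121, 121, 225, 256, 324, 441, 529]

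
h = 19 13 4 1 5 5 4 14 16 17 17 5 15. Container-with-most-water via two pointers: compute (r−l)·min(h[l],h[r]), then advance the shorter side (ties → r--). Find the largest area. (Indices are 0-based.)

[0,12] min(19,15)*12=180 best=180 * → r--
[0,11] min(19,5)*11=55 best=180 → r--
[0,10] min(19,17)*10=170 best=180 → r--
[0,9] min(19,17)*9=153 best=180 → r--
[0,8] min(19,16)*8=128 best=180 → r--
[0,7] min(19,14)*7=98 best=180 → r--
[0,6] min(19,4)*6=24 best=180 → r--
[0,5] min(19,5)*5=25 best=180 → r--
[0,4] min(19,5)*4=20 best=180 → r--
[0,3] min(19,1)*3=3 best=180 → r--
[0,2] min(19,4)*2=8 best=180 → r--
[0,1] min(19,13)*1=13 best=180 → r--

max area = 180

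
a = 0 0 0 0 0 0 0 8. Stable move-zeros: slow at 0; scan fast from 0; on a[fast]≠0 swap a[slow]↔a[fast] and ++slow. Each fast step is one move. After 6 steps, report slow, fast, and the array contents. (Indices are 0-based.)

slow=0 fast=0: a[fast]=0, fast++
slow=0 fast=1: a[fast]=0, fast++
slow=0 fast=2: a[fast]=0, fast++
slow=0 fast=3: a[fast]=0, fast++
slow=0 fast=4: a[fast]=0, fast++
slow=0 fast=5: a[fast]=0, fast++

slow=0, fast=6, a=[0, 0, 0, 0, 0, 0, 0, 8]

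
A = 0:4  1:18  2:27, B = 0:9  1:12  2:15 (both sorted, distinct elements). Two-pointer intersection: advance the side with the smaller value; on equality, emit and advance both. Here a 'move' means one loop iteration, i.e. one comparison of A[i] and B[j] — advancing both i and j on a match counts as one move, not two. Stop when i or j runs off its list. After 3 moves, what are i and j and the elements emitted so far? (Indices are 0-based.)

i=1, j=2, emitted=[]

[i=0,j=0] 4<9 → i++
[i=1,j=0] 18>9 → j++
[i=1,j=1] 18>12 → j++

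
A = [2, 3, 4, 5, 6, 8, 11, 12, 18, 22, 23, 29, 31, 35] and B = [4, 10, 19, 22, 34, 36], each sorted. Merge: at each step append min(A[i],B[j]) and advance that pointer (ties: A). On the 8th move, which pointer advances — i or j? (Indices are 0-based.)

[i=0,j=0] A[i]=2<=B[j]=4 take 2 → i++
[i=1,j=0] A[i]=3<=B[j]=4 take 3 → i++
[i=2,j=0] A[i]=4<=B[j]=4 take 4 → i++
[i=3,j=0] A[i]=5>B[j]=4 take 4 → j++
[i=3,j=1] A[i]=5<=B[j]=10 take 5 → i++
[i=4,j=1] A[i]=6<=B[j]=10 take 6 → i++
[i=5,j=1] A[i]=8<=B[j]=10 take 8 → i++
[i=6,j=1] A[i]=11>B[j]=10 take 10 → j++

j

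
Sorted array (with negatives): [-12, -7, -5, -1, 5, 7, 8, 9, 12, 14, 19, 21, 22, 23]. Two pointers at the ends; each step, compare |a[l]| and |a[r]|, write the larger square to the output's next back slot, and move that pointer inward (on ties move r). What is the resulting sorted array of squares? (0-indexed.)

[1, 25, 25, 49, 49, 64, 81, 144, 144, 196, 361, 441, 484, 529]

l=0 r=13: |-12|<=|23| out[13]=529, r--
l=0 r=12: |-12|<=|22| out[12]=484, r--
l=0 r=11: |-12|<=|21| out[11]=441, r--
l=0 r=10: |-12|<=|19| out[10]=361, r--
l=0 r=9: |-12|<=|14| out[9]=196, r--
l=0 r=8: |-12|<=|12| out[8]=144, r--
l=0 r=7: |-12|>|9| out[7]=144, l++
l=1 r=7: |-7|<=|9| out[6]=81, r--
l=1 r=6: |-7|<=|8| out[5]=64, r--
l=1 r=5: |-7|<=|7| out[4]=49, r--
l=1 r=4: |-7|>|5| out[3]=49, l++
l=2 r=4: |-5|<=|5| out[2]=25, r--
l=2 r=3: |-5|>|-1| out[1]=25, l++
l=3 r=3: |-1|<=|-1| out[0]=1, r--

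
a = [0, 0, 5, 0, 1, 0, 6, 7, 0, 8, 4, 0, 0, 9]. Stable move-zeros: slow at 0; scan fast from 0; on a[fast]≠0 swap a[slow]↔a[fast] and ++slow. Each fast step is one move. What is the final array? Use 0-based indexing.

[5, 1, 6, 7, 8, 4, 9, 0, 0, 0, 0, 0, 0, 0]

slow=0 fast=0: a[fast]=0, fast++
slow=0 fast=1: a[fast]=0, fast++
slow=0 fast=2: a[fast]=5≠0 swap→a[0]=5, slow++,fast++
slow=1 fast=3: a[fast]=0, fast++
slow=1 fast=4: a[fast]=1≠0 swap→a[1]=1, slow++,fast++
slow=2 fast=5: a[fast]=0, fast++
slow=2 fast=6: a[fast]=6≠0 swap→a[2]=6, slow++,fast++
slow=3 fast=7: a[fast]=7≠0 swap→a[3]=7, slow++,fast++
slow=4 fast=8: a[fast]=0, fast++
slow=4 fast=9: a[fast]=8≠0 swap→a[4]=8, slow++,fast++
slow=5 fast=10: a[fast]=4≠0 swap→a[5]=4, slow++,fast++
slow=6 fast=11: a[fast]=0, fast++
slow=6 fast=12: a[fast]=0, fast++
slow=6 fast=13: a[fast]=9≠0 swap→a[6]=9, slow++,fast++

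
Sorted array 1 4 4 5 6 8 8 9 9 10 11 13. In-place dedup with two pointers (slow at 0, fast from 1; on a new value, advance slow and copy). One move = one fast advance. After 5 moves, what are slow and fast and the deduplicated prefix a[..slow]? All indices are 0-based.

(s=0,f=1) a[fast]=4≠a[slow]=1 write a[1]=4 → slow++,fast++
(s=1,f=2) a[fast]=4=a[slow] dup → fast++
(s=1,f=3) a[fast]=5≠a[slow]=4 write a[2]=5 → slow++,fast++
(s=2,f=4) a[fast]=6≠a[slow]=5 write a[3]=6 → slow++,fast++
(s=3,f=5) a[fast]=8≠a[slow]=6 write a[4]=8 → slow++,fast++

slow=4, fast=6, prefix=[1, 4, 5, 6, 8]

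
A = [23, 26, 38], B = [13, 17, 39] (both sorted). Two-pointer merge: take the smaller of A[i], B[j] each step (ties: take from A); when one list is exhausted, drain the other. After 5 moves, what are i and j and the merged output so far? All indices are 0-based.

i=0 j=0: A[i]=23>B[j]=13 take 13, j++
i=0 j=1: A[i]=23>B[j]=17 take 17, j++
i=0 j=2: A[i]=23<=B[j]=39 take 23, i++
i=1 j=2: A[i]=26<=B[j]=39 take 26, i++
i=2 j=2: A[i]=38<=B[j]=39 take 38, i++

i=3, j=2, merged so far=[13, 17, 23, 26, 38]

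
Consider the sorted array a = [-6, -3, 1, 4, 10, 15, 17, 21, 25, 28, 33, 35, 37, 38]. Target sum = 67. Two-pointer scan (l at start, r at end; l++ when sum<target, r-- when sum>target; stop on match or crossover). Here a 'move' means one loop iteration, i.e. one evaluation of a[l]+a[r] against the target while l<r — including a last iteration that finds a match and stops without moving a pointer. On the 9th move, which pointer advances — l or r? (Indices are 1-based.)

[1,14] -6+38=32 <67 → l++
[2,14] -3+38=35 <67 → l++
[3,14] 1+38=39 <67 → l++
[4,14] 4+38=42 <67 → l++
[5,14] 10+38=48 <67 → l++
[6,14] 15+38=53 <67 → l++
[7,14] 17+38=55 <67 → l++
[8,14] 21+38=59 <67 → l++
[9,14] 25+38=63 <67 → l++

l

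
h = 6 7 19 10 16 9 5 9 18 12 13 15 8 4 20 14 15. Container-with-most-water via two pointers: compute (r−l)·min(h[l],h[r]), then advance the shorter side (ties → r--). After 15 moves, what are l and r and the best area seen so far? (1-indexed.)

l=1 r=17: min(6,15)*16=96 best=96 *, l++
l=2 r=17: min(7,15)*15=105 best=105 *, l++
l=3 r=17: min(19,15)*14=210 best=210 *, r--
l=3 r=16: min(19,14)*13=182 best=210, r--
l=3 r=15: min(19,20)*12=228 best=228 *, l++
l=4 r=15: min(10,20)*11=110 best=228, l++
l=5 r=15: min(16,20)*10=160 best=228, l++
l=6 r=15: min(9,20)*9=81 best=228, l++
l=7 r=15: min(5,20)*8=40 best=228, l++
l=8 r=15: min(9,20)*7=63 best=228, l++
l=9 r=15: min(18,20)*6=108 best=228, l++
l=10 r=15: min(12,20)*5=60 best=228, l++
l=11 r=15: min(13,20)*4=52 best=228, l++
l=12 r=15: min(15,20)*3=45 best=228, l++
l=13 r=15: min(8,20)*2=16 best=228, l++

l=14, r=15, best area=228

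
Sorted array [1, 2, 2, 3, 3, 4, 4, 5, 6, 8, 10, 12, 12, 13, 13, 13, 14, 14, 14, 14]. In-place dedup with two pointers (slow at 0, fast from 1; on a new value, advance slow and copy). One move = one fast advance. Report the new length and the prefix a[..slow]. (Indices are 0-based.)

slow=0 fast=1: a[fast]=2≠a[slow]=1 write a[1]=2, slow++,fast++
slow=1 fast=2: a[fast]=2=a[slow] dup, fast++
slow=1 fast=3: a[fast]=3≠a[slow]=2 write a[2]=3, slow++,fast++
slow=2 fast=4: a[fast]=3=a[slow] dup, fast++
slow=2 fast=5: a[fast]=4≠a[slow]=3 write a[3]=4, slow++,fast++
slow=3 fast=6: a[fast]=4=a[slow] dup, fast++
slow=3 fast=7: a[fast]=5≠a[slow]=4 write a[4]=5, slow++,fast++
slow=4 fast=8: a[fast]=6≠a[slow]=5 write a[5]=6, slow++,fast++
slow=5 fast=9: a[fast]=8≠a[slow]=6 write a[6]=8, slow++,fast++
slow=6 fast=10: a[fast]=10≠a[slow]=8 write a[7]=10, slow++,fast++
slow=7 fast=11: a[fast]=12≠a[slow]=10 write a[8]=12, slow++,fast++
slow=8 fast=12: a[fast]=12=a[slow] dup, fast++
slow=8 fast=13: a[fast]=13≠a[slow]=12 write a[9]=13, slow++,fast++
slow=9 fast=14: a[fast]=13=a[slow] dup, fast++
slow=9 fast=15: a[fast]=13=a[slow] dup, fast++
slow=9 fast=16: a[fast]=14≠a[slow]=13 write a[10]=14, slow++,fast++
slow=10 fast=17: a[fast]=14=a[slow] dup, fast++
slow=10 fast=18: a[fast]=14=a[slow] dup, fast++
slow=10 fast=19: a[fast]=14=a[slow] dup, fast++

length 11; prefix = [1, 2, 3, 4, 5, 6, 8, 10, 12, 13, 14]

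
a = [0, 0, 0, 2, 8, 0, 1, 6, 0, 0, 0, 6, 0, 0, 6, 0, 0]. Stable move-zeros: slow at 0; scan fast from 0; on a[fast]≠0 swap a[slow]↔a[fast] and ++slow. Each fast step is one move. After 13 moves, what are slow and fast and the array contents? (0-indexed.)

slow=5, fast=13, a=[2, 8, 1, 6, 6, 0, 0, 0, 0, 0, 0, 0, 0, 0, 6, 0, 0]

slow=0 fast=0: a[fast]=0, fast++
slow=0 fast=1: a[fast]=0, fast++
slow=0 fast=2: a[fast]=0, fast++
slow=0 fast=3: a[fast]=2≠0 swap→a[0]=2, slow++,fast++
slow=1 fast=4: a[fast]=8≠0 swap→a[1]=8, slow++,fast++
slow=2 fast=5: a[fast]=0, fast++
slow=2 fast=6: a[fast]=1≠0 swap→a[2]=1, slow++,fast++
slow=3 fast=7: a[fast]=6≠0 swap→a[3]=6, slow++,fast++
slow=4 fast=8: a[fast]=0, fast++
slow=4 fast=9: a[fast]=0, fast++
slow=4 fast=10: a[fast]=0, fast++
slow=4 fast=11: a[fast]=6≠0 swap→a[4]=6, slow++,fast++
slow=5 fast=12: a[fast]=0, fast++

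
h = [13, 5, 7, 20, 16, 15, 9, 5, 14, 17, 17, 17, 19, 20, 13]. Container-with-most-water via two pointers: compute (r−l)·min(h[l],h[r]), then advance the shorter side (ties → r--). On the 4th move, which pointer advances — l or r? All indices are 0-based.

l

l=0 r=14: min(13,13)*14=182 best=182 *, r--
l=0 r=13: min(13,20)*13=169 best=182, l++
l=1 r=13: min(5,20)*12=60 best=182, l++
l=2 r=13: min(7,20)*11=77 best=182, l++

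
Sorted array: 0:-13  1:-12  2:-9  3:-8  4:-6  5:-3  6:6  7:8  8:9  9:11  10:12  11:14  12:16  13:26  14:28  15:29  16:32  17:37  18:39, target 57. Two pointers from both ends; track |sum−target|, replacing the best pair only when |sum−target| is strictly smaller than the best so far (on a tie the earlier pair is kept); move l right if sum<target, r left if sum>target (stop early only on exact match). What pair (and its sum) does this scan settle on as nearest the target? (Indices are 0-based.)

pair (28, 29) with sum 57 (|Δ|=0)

l=0 r=18: -13+39=26 d=31 *, l++
l=1 r=18: -12+39=27 d=30 *, l++
l=2 r=18: -9+39=30 d=27 *, l++
l=3 r=18: -8+39=31 d=26 *, l++
l=4 r=18: -6+39=33 d=24 *, l++
l=5 r=18: -3+39=36 d=21 *, l++
l=6 r=18: 6+39=45 d=12 *, l++
l=7 r=18: 8+39=47 d=10 *, l++
l=8 r=18: 9+39=48 d=9 *, l++
l=9 r=18: 11+39=50 d=7 *, l++
l=10 r=18: 12+39=51 d=6 *, l++
l=11 r=18: 14+39=53 d=4 *, l++
l=12 r=18: 16+39=55 d=2 *, l++
l=13 r=18: 26+39=65 d=8, r--
l=13 r=17: 26+37=63 d=6, r--
l=13 r=16: 26+32=58 d=1 *, r--
l=13 r=15: 26+29=55 d=2, l++
l=14 r=15: 28+29=57 d=0 *, stop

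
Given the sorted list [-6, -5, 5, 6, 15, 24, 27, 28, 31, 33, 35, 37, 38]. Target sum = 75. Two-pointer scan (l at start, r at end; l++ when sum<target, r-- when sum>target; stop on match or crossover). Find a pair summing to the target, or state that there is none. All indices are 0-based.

[0,12] -6+38=32 <75 → l++
[1,12] -5+38=33 <75 → l++
[2,12] 5+38=43 <75 → l++
[3,12] 6+38=44 <75 → l++
[4,12] 15+38=53 <75 → l++
[5,12] 24+38=62 <75 → l++
[6,12] 27+38=65 <75 → l++
[7,12] 28+38=66 <75 → l++
[8,12] 31+38=69 <75 → l++
[9,12] 33+38=71 <75 → l++
[10,12] 35+38=73 <75 → l++
[11,12] 37+38=75 → found

(37, 38)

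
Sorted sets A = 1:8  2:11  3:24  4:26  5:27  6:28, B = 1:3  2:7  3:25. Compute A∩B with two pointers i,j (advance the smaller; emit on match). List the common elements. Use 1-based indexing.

intersection = []

i=1 j=1: 8>3, j++
i=1 j=2: 8>7, j++
i=1 j=3: 8<25, i++
i=2 j=3: 11<25, i++
i=3 j=3: 24<25, i++
i=4 j=3: 26>25, j++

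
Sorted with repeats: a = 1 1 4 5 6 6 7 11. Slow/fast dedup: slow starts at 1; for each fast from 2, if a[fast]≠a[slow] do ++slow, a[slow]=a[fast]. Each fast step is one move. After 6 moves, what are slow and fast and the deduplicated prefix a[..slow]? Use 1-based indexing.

(s=1,f=2) a[fast]=1=a[slow] dup → fast++
(s=1,f=3) a[fast]=4≠a[slow]=1 write a[2]=4 → slow++,fast++
(s=2,f=4) a[fast]=5≠a[slow]=4 write a[3]=5 → slow++,fast++
(s=3,f=5) a[fast]=6≠a[slow]=5 write a[4]=6 → slow++,fast++
(s=4,f=6) a[fast]=6=a[slow] dup → fast++
(s=4,f=7) a[fast]=7≠a[slow]=6 write a[5]=7 → slow++,fast++

slow=5, fast=8, prefix=[1, 4, 5, 6, 7]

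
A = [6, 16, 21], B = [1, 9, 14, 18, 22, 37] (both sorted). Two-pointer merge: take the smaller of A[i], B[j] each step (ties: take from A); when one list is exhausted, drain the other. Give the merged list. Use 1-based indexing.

[1, 6, 9, 14, 16, 18, 21, 22, 37]

i=1 j=1: A[i]=6>B[j]=1 take 1, j++
i=1 j=2: A[i]=6<=B[j]=9 take 6, i++
i=2 j=2: A[i]=16>B[j]=9 take 9, j++
i=2 j=3: A[i]=16>B[j]=14 take 14, j++
i=2 j=4: A[i]=16<=B[j]=18 take 16, i++
i=3 j=4: A[i]=21>B[j]=18 take 18, j++
i=3 j=5: A[i]=21<=B[j]=22 take 21, i++
i=4 j=5: A done, take B[j]=22, j++
i=4 j=6: A done, take B[j]=37, j++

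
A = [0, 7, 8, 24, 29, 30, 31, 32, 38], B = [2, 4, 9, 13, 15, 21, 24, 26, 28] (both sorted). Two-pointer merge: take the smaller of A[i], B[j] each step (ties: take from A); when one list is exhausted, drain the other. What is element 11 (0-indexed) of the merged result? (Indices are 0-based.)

merged[11] = 26

[i=0,j=0] A[i]=0<=B[j]=2 take 0 → i++
[i=1,j=0] A[i]=7>B[j]=2 take 2 → j++
[i=1,j=1] A[i]=7>B[j]=4 take 4 → j++
[i=1,j=2] A[i]=7<=B[j]=9 take 7 → i++
[i=2,j=2] A[i]=8<=B[j]=9 take 8 → i++
[i=3,j=2] A[i]=24>B[j]=9 take 9 → j++
[i=3,j=3] A[i]=24>B[j]=13 take 13 → j++
[i=3,j=4] A[i]=24>B[j]=15 take 15 → j++
[i=3,j=5] A[i]=24>B[j]=21 take 21 → j++
[i=3,j=6] A[i]=24<=B[j]=24 take 24 → i++
[i=4,j=6] A[i]=29>B[j]=24 take 24 → j++
[i=4,j=7] A[i]=29>B[j]=26 take 26 → j++
[i=4,j=8] A[i]=29>B[j]=28 take 28 → j++
[i=4,j=9] B done, take A[i]=29 → i++
[i=5,j=9] B done, take A[i]=30 → i++
[i=6,j=9] B done, take A[i]=31 → i++
[i=7,j=9] B done, take A[i]=32 → i++
[i=8,j=9] B done, take A[i]=38 → i++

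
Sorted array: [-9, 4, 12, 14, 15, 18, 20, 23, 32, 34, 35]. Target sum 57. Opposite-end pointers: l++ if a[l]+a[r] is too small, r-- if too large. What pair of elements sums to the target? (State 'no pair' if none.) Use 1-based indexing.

(23, 34)

[1,11] -9+35=26 <57 → l++
[2,11] 4+35=39 <57 → l++
[3,11] 12+35=47 <57 → l++
[4,11] 14+35=49 <57 → l++
[5,11] 15+35=50 <57 → l++
[6,11] 18+35=53 <57 → l++
[7,11] 20+35=55 <57 → l++
[8,11] 23+35=58 >57 → r--
[8,10] 23+34=57 → found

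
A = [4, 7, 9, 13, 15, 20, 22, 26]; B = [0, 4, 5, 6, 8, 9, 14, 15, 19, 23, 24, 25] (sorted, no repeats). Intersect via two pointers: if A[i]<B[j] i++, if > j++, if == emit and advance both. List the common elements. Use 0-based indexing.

i=0 j=0: 4>0, j++
i=0 j=1: 4==4 emit, i++,j++
i=1 j=2: 7>5, j++
i=1 j=3: 7>6, j++
i=1 j=4: 7<8, i++
i=2 j=4: 9>8, j++
i=2 j=5: 9==9 emit, i++,j++
i=3 j=6: 13<14, i++
i=4 j=6: 15>14, j++
i=4 j=7: 15==15 emit, i++,j++
i=5 j=8: 20>19, j++
i=5 j=9: 20<23, i++
i=6 j=9: 22<23, i++
i=7 j=9: 26>23, j++
i=7 j=10: 26>24, j++
i=7 j=11: 26>25, j++

intersection = [4, 9, 15]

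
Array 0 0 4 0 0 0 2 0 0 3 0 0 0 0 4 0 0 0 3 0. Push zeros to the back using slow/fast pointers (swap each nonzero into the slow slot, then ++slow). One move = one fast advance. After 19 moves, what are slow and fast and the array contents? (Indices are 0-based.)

slow=5, fast=19, a=[4, 2, 3, 4, 3, 0, 0, 0, 0, 0, 0, 0, 0, 0, 0, 0, 0, 0, 0, 0]

(s=0,f=0) a[fast]=0 → fast++
(s=0,f=1) a[fast]=0 → fast++
(s=0,f=2) a[fast]=4≠0 swap→a[0]=4 → slow++,fast++
(s=1,f=3) a[fast]=0 → fast++
(s=1,f=4) a[fast]=0 → fast++
(s=1,f=5) a[fast]=0 → fast++
(s=1,f=6) a[fast]=2≠0 swap→a[1]=2 → slow++,fast++
(s=2,f=7) a[fast]=0 → fast++
(s=2,f=8) a[fast]=0 → fast++
(s=2,f=9) a[fast]=3≠0 swap→a[2]=3 → slow++,fast++
(s=3,f=10) a[fast]=0 → fast++
(s=3,f=11) a[fast]=0 → fast++
(s=3,f=12) a[fast]=0 → fast++
(s=3,f=13) a[fast]=0 → fast++
(s=3,f=14) a[fast]=4≠0 swap→a[3]=4 → slow++,fast++
(s=4,f=15) a[fast]=0 → fast++
(s=4,f=16) a[fast]=0 → fast++
(s=4,f=17) a[fast]=0 → fast++
(s=4,f=18) a[fast]=3≠0 swap→a[4]=3 → slow++,fast++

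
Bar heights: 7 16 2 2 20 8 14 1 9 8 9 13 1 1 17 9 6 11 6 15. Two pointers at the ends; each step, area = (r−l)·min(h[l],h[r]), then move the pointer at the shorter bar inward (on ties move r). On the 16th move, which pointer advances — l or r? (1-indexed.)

[1,20] min(7,15)*19=133 best=133 * → l++
[2,20] min(16,15)*18=270 best=270 * → r--
[2,19] min(16,6)*17=102 best=270 → r--
[2,18] min(16,11)*16=176 best=270 → r--
[2,17] min(16,6)*15=90 best=270 → r--
[2,16] min(16,9)*14=126 best=270 → r--
[2,15] min(16,17)*13=208 best=270 → l++
[3,15] min(2,17)*12=24 best=270 → l++
[4,15] min(2,17)*11=22 best=270 → l++
[5,15] min(20,17)*10=170 best=270 → r--
[5,14] min(20,1)*9=9 best=270 → r--
[5,13] min(20,1)*8=8 best=270 → r--
[5,12] min(20,13)*7=91 best=270 → r--
[5,11] min(20,9)*6=54 best=270 → r--
[5,10] min(20,8)*5=40 best=270 → r--
[5,9] min(20,9)*4=36 best=270 → r--

r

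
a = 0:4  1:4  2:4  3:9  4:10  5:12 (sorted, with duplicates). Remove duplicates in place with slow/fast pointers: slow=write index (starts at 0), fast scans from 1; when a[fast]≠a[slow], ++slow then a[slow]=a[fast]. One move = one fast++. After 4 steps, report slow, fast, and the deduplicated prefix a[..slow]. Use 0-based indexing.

slow=2, fast=5, prefix=[4, 9, 10]

slow=0 fast=1: a[fast]=4=a[slow] dup, fast++
slow=0 fast=2: a[fast]=4=a[slow] dup, fast++
slow=0 fast=3: a[fast]=9≠a[slow]=4 write a[1]=9, slow++,fast++
slow=1 fast=4: a[fast]=10≠a[slow]=9 write a[2]=10, slow++,fast++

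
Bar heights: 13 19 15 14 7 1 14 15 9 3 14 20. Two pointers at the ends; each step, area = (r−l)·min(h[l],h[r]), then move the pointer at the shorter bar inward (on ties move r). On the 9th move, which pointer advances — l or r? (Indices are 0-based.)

[0,11] min(13,20)*11=143 best=143 * → l++
[1,11] min(19,20)*10=190 best=190 * → l++
[2,11] min(15,20)*9=135 best=190 → l++
[3,11] min(14,20)*8=112 best=190 → l++
[4,11] min(7,20)*7=49 best=190 → l++
[5,11] min(1,20)*6=6 best=190 → l++
[6,11] min(14,20)*5=70 best=190 → l++
[7,11] min(15,20)*4=60 best=190 → l++
[8,11] min(9,20)*3=27 best=190 → l++

l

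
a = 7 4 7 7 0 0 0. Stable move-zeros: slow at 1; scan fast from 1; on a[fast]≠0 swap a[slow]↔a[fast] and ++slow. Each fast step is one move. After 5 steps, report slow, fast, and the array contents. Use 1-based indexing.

(s=1,f=1) a[fast]=7≠0 swap→a[1]=7 → slow++,fast++
(s=2,f=2) a[fast]=4≠0 swap→a[2]=4 → slow++,fast++
(s=3,f=3) a[fast]=7≠0 swap→a[3]=7 → slow++,fast++
(s=4,f=4) a[fast]=7≠0 swap→a[4]=7 → slow++,fast++
(s=5,f=5) a[fast]=0 → fast++

slow=5, fast=6, a=[7, 4, 7, 7, 0, 0, 0]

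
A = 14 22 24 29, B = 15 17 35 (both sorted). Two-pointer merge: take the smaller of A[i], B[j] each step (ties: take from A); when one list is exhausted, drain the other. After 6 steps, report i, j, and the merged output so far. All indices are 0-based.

i=4, j=2, merged so far=[14, 15, 17, 22, 24, 29]

i=0 j=0: A[i]=14<=B[j]=15 take 14, i++
i=1 j=0: A[i]=22>B[j]=15 take 15, j++
i=1 j=1: A[i]=22>B[j]=17 take 17, j++
i=1 j=2: A[i]=22<=B[j]=35 take 22, i++
i=2 j=2: A[i]=24<=B[j]=35 take 24, i++
i=3 j=2: A[i]=29<=B[j]=35 take 29, i++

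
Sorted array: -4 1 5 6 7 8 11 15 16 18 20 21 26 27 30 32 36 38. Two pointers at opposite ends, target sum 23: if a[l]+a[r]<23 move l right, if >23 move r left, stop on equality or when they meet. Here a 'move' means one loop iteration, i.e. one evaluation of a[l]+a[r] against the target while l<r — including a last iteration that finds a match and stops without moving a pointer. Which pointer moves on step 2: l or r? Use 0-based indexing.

r

l=0 r=17: -4+38=34 >23, r--
l=0 r=16: -4+36=32 >23, r--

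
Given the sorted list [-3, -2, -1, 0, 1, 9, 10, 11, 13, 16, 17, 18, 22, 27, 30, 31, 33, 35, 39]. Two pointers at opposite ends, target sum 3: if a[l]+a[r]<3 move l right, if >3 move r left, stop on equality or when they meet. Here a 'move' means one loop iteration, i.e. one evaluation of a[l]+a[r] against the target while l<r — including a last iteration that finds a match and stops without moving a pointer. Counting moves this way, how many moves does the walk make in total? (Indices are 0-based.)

[0,18] -3+39=36 >3 → r--
[0,17] -3+35=32 >3 → r--
[0,16] -3+33=30 >3 → r--
[0,15] -3+31=28 >3 → r--
[0,14] -3+30=27 >3 → r--
[0,13] -3+27=24 >3 → r--
[0,12] -3+22=19 >3 → r--
[0,11] -3+18=15 >3 → r--
[0,10] -3+17=14 >3 → r--
[0,9] -3+16=13 >3 → r--
[0,8] -3+13=10 >3 → r--
[0,7] -3+11=8 >3 → r--
[0,6] -3+10=7 >3 → r--
[0,5] -3+9=6 >3 → r--
[0,4] -3+1=-2 <3 → l++
[1,4] -2+1=-1 <3 → l++
[2,4] -1+1=0 <3 → l++
[3,4] 0+1=1 <3 → l++

18 moves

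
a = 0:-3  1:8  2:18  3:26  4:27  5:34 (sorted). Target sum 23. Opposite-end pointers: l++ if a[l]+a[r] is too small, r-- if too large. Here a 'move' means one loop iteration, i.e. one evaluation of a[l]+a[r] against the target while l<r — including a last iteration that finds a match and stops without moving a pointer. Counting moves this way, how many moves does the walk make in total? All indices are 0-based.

3 moves

l=0 r=5: -3+34=31 >23, r--
l=0 r=4: -3+27=24 >23, r--
l=0 r=3: -3+26=23, found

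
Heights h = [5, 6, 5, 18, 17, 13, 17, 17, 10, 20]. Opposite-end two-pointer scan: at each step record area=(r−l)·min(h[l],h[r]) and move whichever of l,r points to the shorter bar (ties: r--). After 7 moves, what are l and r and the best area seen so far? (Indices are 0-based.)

l=7, r=9, best area=108

[0,9] min(5,20)*9=45 best=45 * → l++
[1,9] min(6,20)*8=48 best=48 * → l++
[2,9] min(5,20)*7=35 best=48 → l++
[3,9] min(18,20)*6=108 best=108 * → l++
[4,9] min(17,20)*5=85 best=108 → l++
[5,9] min(13,20)*4=52 best=108 → l++
[6,9] min(17,20)*3=51 best=108 → l++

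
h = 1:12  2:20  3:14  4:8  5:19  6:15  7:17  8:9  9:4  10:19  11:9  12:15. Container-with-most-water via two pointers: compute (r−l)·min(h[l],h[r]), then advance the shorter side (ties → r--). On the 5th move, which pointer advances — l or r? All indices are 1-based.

r

[1,12] min(12,15)*11=132 best=132 * → l++
[2,12] min(20,15)*10=150 best=150 * → r--
[2,11] min(20,9)*9=81 best=150 → r--
[2,10] min(20,19)*8=152 best=152 * → r--
[2,9] min(20,4)*7=28 best=152 → r--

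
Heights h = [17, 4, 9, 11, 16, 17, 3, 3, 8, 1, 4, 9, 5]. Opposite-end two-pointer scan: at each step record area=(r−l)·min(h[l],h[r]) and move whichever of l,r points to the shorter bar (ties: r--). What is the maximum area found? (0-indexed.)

[0,12] min(17,5)*12=60 best=60 * → r--
[0,11] min(17,9)*11=99 best=99 * → r--
[0,10] min(17,4)*10=40 best=99 → r--
[0,9] min(17,1)*9=9 best=99 → r--
[0,8] min(17,8)*8=64 best=99 → r--
[0,7] min(17,3)*7=21 best=99 → r--
[0,6] min(17,3)*6=18 best=99 → r--
[0,5] min(17,17)*5=85 best=99 → r--
[0,4] min(17,16)*4=64 best=99 → r--
[0,3] min(17,11)*3=33 best=99 → r--
[0,2] min(17,9)*2=18 best=99 → r--
[0,1] min(17,4)*1=4 best=99 → r--

max area = 99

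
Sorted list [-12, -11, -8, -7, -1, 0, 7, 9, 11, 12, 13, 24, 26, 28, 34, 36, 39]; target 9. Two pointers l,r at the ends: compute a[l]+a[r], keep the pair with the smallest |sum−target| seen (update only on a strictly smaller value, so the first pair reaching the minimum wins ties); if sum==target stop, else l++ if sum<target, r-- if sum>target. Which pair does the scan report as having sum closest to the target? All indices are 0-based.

pair (0, 9) with sum 9 (|Δ|=0)

l=0 r=16: -12+39=27 d=18 *, r--
l=0 r=15: -12+36=24 d=15 *, r--
l=0 r=14: -12+34=22 d=13 *, r--
l=0 r=13: -12+28=16 d=7 *, r--
l=0 r=12: -12+26=14 d=5 *, r--
l=0 r=11: -12+24=12 d=3 *, r--
l=0 r=10: -12+13=1 d=8, l++
l=1 r=10: -11+13=2 d=7, l++
l=2 r=10: -8+13=5 d=4, l++
l=3 r=10: -7+13=6 d=3, l++
l=4 r=10: -1+13=12 d=3, r--
l=4 r=9: -1+12=11 d=2 *, r--
l=4 r=8: -1+11=10 d=1 *, r--
l=4 r=7: -1+9=8 d=1, l++
l=5 r=7: 0+9=9 d=0 *, stop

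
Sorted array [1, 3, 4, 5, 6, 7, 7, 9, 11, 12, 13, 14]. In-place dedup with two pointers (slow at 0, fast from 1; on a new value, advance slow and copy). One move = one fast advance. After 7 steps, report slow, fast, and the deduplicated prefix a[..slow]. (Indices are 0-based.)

(s=0,f=1) a[fast]=3≠a[slow]=1 write a[1]=3 → slow++,fast++
(s=1,f=2) a[fast]=4≠a[slow]=3 write a[2]=4 → slow++,fast++
(s=2,f=3) a[fast]=5≠a[slow]=4 write a[3]=5 → slow++,fast++
(s=3,f=4) a[fast]=6≠a[slow]=5 write a[4]=6 → slow++,fast++
(s=4,f=5) a[fast]=7≠a[slow]=6 write a[5]=7 → slow++,fast++
(s=5,f=6) a[fast]=7=a[slow] dup → fast++
(s=5,f=7) a[fast]=9≠a[slow]=7 write a[6]=9 → slow++,fast++

slow=6, fast=8, prefix=[1, 3, 4, 5, 6, 7, 9]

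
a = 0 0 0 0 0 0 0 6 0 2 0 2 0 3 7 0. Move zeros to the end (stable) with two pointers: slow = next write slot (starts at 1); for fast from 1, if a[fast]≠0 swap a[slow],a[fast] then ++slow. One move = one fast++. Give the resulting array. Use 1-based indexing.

slow=1 fast=1: a[fast]=0, fast++
slow=1 fast=2: a[fast]=0, fast++
slow=1 fast=3: a[fast]=0, fast++
slow=1 fast=4: a[fast]=0, fast++
slow=1 fast=5: a[fast]=0, fast++
slow=1 fast=6: a[fast]=0, fast++
slow=1 fast=7: a[fast]=0, fast++
slow=1 fast=8: a[fast]=6≠0 swap→a[1]=6, slow++,fast++
slow=2 fast=9: a[fast]=0, fast++
slow=2 fast=10: a[fast]=2≠0 swap→a[2]=2, slow++,fast++
slow=3 fast=11: a[fast]=0, fast++
slow=3 fast=12: a[fast]=2≠0 swap→a[3]=2, slow++,fast++
slow=4 fast=13: a[fast]=0, fast++
slow=4 fast=14: a[fast]=3≠0 swap→a[4]=3, slow++,fast++
slow=5 fast=15: a[fast]=7≠0 swap→a[5]=7, slow++,fast++
slow=6 fast=16: a[fast]=0, fast++

[6, 2, 2, 3, 7, 0, 0, 0, 0, 0, 0, 0, 0, 0, 0, 0]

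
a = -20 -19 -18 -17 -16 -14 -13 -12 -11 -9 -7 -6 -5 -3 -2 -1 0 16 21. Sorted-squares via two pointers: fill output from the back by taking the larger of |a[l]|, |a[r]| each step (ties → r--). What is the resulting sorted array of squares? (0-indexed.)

[0, 1, 4, 9, 25, 36, 49, 81, 121, 144, 169, 196, 256, 256, 289, 324, 361, 400, 441]

[0,18] |-20|<=|21| out[18]=441 → r--
[0,17] |-20|>|16| out[17]=400 → l++
[1,17] |-19|>|16| out[16]=361 → l++
[2,17] |-18|>|16| out[15]=324 → l++
[3,17] |-17|>|16| out[14]=289 → l++
[4,17] |-16|<=|16| out[13]=256 → r--
[4,16] |-16|>|0| out[12]=256 → l++
[5,16] |-14|>|0| out[11]=196 → l++
[6,16] |-13|>|0| out[10]=169 → l++
[7,16] |-12|>|0| out[9]=144 → l++
[8,16] |-11|>|0| out[8]=121 → l++
[9,16] |-9|>|0| out[7]=81 → l++
[10,16] |-7|>|0| out[6]=49 → l++
[11,16] |-6|>|0| out[5]=36 → l++
[12,16] |-5|>|0| out[4]=25 → l++
[13,16] |-3|>|0| out[3]=9 → l++
[14,16] |-2|>|0| out[2]=4 → l++
[15,16] |-1|>|0| out[1]=1 → l++
[16,16] |0|<=|0| out[0]=0 → r--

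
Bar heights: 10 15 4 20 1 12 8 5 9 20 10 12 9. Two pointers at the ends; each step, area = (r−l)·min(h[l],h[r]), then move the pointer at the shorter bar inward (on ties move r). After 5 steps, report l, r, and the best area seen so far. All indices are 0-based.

l=0 r=12: min(10,9)*12=108 best=108 *, r--
l=0 r=11: min(10,12)*11=110 best=110 *, l++
l=1 r=11: min(15,12)*10=120 best=120 *, r--
l=1 r=10: min(15,10)*9=90 best=120, r--
l=1 r=9: min(15,20)*8=120 best=120, l++

l=2, r=9, best area=120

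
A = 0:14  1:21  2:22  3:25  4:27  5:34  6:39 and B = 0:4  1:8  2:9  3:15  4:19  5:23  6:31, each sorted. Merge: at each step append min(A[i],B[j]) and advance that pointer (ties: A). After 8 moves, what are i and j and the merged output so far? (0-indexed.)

i=3, j=5, merged so far=[4, 8, 9, 14, 15, 19, 21, 22]

i=0 j=0: A[i]=14>B[j]=4 take 4, j++
i=0 j=1: A[i]=14>B[j]=8 take 8, j++
i=0 j=2: A[i]=14>B[j]=9 take 9, j++
i=0 j=3: A[i]=14<=B[j]=15 take 14, i++
i=1 j=3: A[i]=21>B[j]=15 take 15, j++
i=1 j=4: A[i]=21>B[j]=19 take 19, j++
i=1 j=5: A[i]=21<=B[j]=23 take 21, i++
i=2 j=5: A[i]=22<=B[j]=23 take 22, i++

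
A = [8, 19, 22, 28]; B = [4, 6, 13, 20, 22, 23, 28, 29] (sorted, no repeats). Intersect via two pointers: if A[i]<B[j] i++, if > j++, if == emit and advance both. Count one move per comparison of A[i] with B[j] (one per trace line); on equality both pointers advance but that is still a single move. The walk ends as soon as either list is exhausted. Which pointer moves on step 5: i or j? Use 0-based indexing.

i=0 j=0: 8>4, j++
i=0 j=1: 8>6, j++
i=0 j=2: 8<13, i++
i=1 j=2: 19>13, j++
i=1 j=3: 19<20, i++

i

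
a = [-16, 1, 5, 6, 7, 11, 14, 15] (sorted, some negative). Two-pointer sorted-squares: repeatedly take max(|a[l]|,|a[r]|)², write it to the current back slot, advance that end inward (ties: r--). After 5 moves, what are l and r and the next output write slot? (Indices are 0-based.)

l=1, r=3, next write slot=2

[0,7] |-16|>|15| out[7]=256 → l++
[1,7] |1|<=|15| out[6]=225 → r--
[1,6] |1|<=|14| out[5]=196 → r--
[1,5] |1|<=|11| out[4]=121 → r--
[1,4] |1|<=|7| out[3]=49 → r--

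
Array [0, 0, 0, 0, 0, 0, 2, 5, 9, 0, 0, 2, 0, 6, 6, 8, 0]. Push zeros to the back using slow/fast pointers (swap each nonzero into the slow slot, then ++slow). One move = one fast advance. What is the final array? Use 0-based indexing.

(s=0,f=0) a[fast]=0 → fast++
(s=0,f=1) a[fast]=0 → fast++
(s=0,f=2) a[fast]=0 → fast++
(s=0,f=3) a[fast]=0 → fast++
(s=0,f=4) a[fast]=0 → fast++
(s=0,f=5) a[fast]=0 → fast++
(s=0,f=6) a[fast]=2≠0 swap→a[0]=2 → slow++,fast++
(s=1,f=7) a[fast]=5≠0 swap→a[1]=5 → slow++,fast++
(s=2,f=8) a[fast]=9≠0 swap→a[2]=9 → slow++,fast++
(s=3,f=9) a[fast]=0 → fast++
(s=3,f=10) a[fast]=0 → fast++
(s=3,f=11) a[fast]=2≠0 swap→a[3]=2 → slow++,fast++
(s=4,f=12) a[fast]=0 → fast++
(s=4,f=13) a[fast]=6≠0 swap→a[4]=6 → slow++,fast++
(s=5,f=14) a[fast]=6≠0 swap→a[5]=6 → slow++,fast++
(s=6,f=15) a[fast]=8≠0 swap→a[6]=8 → slow++,fast++
(s=7,f=16) a[fast]=0 → fast++

[2, 5, 9, 2, 6, 6, 8, 0, 0, 0, 0, 0, 0, 0, 0, 0, 0]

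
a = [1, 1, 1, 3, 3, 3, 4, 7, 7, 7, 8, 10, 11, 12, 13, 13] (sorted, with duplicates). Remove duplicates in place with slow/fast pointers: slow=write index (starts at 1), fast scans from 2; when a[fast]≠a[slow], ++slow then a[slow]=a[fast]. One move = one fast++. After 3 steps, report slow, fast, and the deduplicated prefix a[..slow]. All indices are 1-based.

slow=2, fast=5, prefix=[1, 3]

slow=1 fast=2: a[fast]=1=a[slow] dup, fast++
slow=1 fast=3: a[fast]=1=a[slow] dup, fast++
slow=1 fast=4: a[fast]=3≠a[slow]=1 write a[2]=3, slow++,fast++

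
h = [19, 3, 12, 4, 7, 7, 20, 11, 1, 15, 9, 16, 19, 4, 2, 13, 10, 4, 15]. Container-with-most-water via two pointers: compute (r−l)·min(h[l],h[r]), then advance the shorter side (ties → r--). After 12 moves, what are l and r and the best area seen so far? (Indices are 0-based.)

l=0, r=6, best area=270

l=0 r=18: min(19,15)*18=270 best=270 *, r--
l=0 r=17: min(19,4)*17=68 best=270, r--
l=0 r=16: min(19,10)*16=160 best=270, r--
l=0 r=15: min(19,13)*15=195 best=270, r--
l=0 r=14: min(19,2)*14=28 best=270, r--
l=0 r=13: min(19,4)*13=52 best=270, r--
l=0 r=12: min(19,19)*12=228 best=270, r--
l=0 r=11: min(19,16)*11=176 best=270, r--
l=0 r=10: min(19,9)*10=90 best=270, r--
l=0 r=9: min(19,15)*9=135 best=270, r--
l=0 r=8: min(19,1)*8=8 best=270, r--
l=0 r=7: min(19,11)*7=77 best=270, r--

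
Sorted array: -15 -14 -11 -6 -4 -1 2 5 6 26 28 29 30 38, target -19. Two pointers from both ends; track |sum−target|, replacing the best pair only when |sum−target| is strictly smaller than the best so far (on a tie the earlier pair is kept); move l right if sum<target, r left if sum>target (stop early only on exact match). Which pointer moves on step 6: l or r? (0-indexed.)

r

[0,13] -15+38=23 d=42 * → r--
[0,12] -15+30=15 d=34 * → r--
[0,11] -15+29=14 d=33 * → r--
[0,10] -15+28=13 d=32 * → r--
[0,9] -15+26=11 d=30 * → r--
[0,8] -15+6=-9 d=10 * → r--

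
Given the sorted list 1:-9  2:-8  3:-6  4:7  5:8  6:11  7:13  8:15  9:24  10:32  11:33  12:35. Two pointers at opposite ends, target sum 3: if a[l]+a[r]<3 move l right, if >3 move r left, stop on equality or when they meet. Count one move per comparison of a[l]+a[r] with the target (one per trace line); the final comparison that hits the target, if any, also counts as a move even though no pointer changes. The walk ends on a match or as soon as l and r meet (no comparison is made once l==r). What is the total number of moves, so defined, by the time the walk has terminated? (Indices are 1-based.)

[1,12] -9+35=26 >3 → r--
[1,11] -9+33=24 >3 → r--
[1,10] -9+32=23 >3 → r--
[1,9] -9+24=15 >3 → r--
[1,8] -9+15=6 >3 → r--
[1,7] -9+13=4 >3 → r--
[1,6] -9+11=2 <3 → l++
[2,6] -8+11=3 → found

8 moves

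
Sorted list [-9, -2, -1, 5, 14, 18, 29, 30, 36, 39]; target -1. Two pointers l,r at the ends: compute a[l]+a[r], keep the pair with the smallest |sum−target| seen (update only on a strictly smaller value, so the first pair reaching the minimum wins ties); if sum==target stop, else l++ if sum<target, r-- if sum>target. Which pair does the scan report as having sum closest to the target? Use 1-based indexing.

[1,10] -9+39=30 d=31 * → r--
[1,9] -9+36=27 d=28 * → r--
[1,8] -9+30=21 d=22 * → r--
[1,7] -9+29=20 d=21 * → r--
[1,6] -9+18=9 d=10 * → r--
[1,5] -9+14=5 d=6 * → r--
[1,4] -9+5=-4 d=3 * → l++
[2,4] -2+5=3 d=4 → r--
[2,3] -2+-1=-3 d=2 * → l++

pair (-2, -1) with sum -3 (|Δ|=2)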